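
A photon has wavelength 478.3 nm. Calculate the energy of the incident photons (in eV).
2.5922 eV

Using E = hf = hc/λ:

E = hc/λ = (6.626×10⁻³⁴ J·s)(3×10⁸ m/s) / (478.3×10⁻⁹ m)
E = 2.5922 eV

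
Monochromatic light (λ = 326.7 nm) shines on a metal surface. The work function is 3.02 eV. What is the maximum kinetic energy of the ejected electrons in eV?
0.7750 eV

Using Einstein's photoelectric equation: KE_max = hf - φ = hc/λ - φ

First, calculate the photon energy:
E_photon = hc/λ = (6.626×10⁻³⁴ J·s)(3×10⁸ m/s) / (326.7×10⁻⁹ m)
E_photon = 3.7950 eV

Then, the maximum kinetic energy:
KE_max = E_photon - φ = 3.7950 eV - 3.02 eV = 0.7750 eV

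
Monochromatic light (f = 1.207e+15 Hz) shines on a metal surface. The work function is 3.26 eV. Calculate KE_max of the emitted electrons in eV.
1.7318 eV

Using Einstein's photoelectric equation: KE_max = hf - φ

First, calculate the photon energy:
E_photon = hf = (6.626×10⁻³⁴ J·s)(1.207e+15 Hz)
E_photon = 4.9918 eV

Then, the maximum kinetic energy:
KE_max = E_photon - φ = 4.9918 eV - 3.26 eV = 1.7318 eV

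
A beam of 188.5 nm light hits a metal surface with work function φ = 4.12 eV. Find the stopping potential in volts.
2.4574 V

The stopping potential V_s satisfies: eV_s = KE_max

First, find KE_max using Einstein's equation:
E_photon = hc/λ = 6.5774 eV
KE_max = E_photon - φ = 6.5774 - 4.12 = 2.4574 eV

Since eV_s = KE_max:
V_s = KE_max/e = 2.4574 V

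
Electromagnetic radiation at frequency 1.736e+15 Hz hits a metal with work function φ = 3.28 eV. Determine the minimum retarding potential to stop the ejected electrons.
3.8995 V

The stopping potential V_s satisfies: eV_s = KE_max

First, find KE_max using Einstein's equation:
E_photon = hf = (6.626×10⁻³⁴ J·s)(1.736e+15 Hz) = 7.1795 eV
KE_max = E_photon - φ = 7.1795 - 3.28 = 3.8995 eV

Since eV_s = KE_max:
V_s = KE_max/e = 3.8995 V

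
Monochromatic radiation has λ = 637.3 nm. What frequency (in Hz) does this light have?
4.7041e+14 Hz

Using the wave equation: c = fλ

Solving for frequency:
f = c/λ = (3×10⁸ m/s) / (637.3×10⁻⁹ m)
f = 4.7041e+14 Hz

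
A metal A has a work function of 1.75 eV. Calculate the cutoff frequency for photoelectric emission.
4.2315e+14 Hz

The threshold frequency is when the photon energy equals the work function:
hf₀ = φ

Solving for f₀:
f₀ = φ/h = (1.75 eV × 1.602×10⁻¹⁹ J/eV) / (6.626×10⁻³⁴ J·s)
f₀ = 4.2315e+14 Hz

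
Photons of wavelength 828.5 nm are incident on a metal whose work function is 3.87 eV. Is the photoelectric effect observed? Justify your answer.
No

For photoemission, the photon energy must exceed the work function.

Photon energy: E = hc/λ = 1.4965 eV
Work function: φ = 3.87 eV

Since E_photon (1.4965 eV) < φ (3.87 eV), photoemission will NOT occur.
The threshold wavelength is λ₀ = hc/φ = 320.4 nm.
Since 828.5 nm > 320.4 nm, the photons lack sufficient energy.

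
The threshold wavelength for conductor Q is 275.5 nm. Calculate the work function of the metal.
4.50 eV

At the threshold wavelength, photon energy equals work function:
φ = hc/λ₀

Calculating:
φ = (6.626×10⁻³⁴ J·s)(3×10⁸ m/s) / (275.5×10⁻⁹ m)
φ = 4.50 eV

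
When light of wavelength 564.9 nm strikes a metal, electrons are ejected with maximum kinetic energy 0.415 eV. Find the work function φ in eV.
1.78 eV

From Einstein's photoelectric equation: KE_max = hf - φ = hc/λ - φ

Rearranging for φ:
φ = hc/λ - KE_max

Calculate photon energy:
E_photon = hc/λ = 2.1948 eV

Therefore:
φ = 2.1948 - 0.415 = 1.78 eV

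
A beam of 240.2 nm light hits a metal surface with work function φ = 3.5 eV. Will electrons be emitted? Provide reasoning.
Yes

For photoemission, the photon energy must exceed the work function.

Photon energy: E = hc/λ = 5.1617 eV
Work function: φ = 3.5 eV

Since E_photon (5.1617 eV) > φ (3.5 eV), photoemission WILL occur.
The threshold wavelength is λ₀ = hc/φ = 354.2 nm.
Since 240.2 nm < 354.2 nm, the light has sufficient energy.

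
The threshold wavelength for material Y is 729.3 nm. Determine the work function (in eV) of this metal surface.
1.70 eV

At the threshold wavelength, photon energy equals work function:
φ = hc/λ₀

Calculating:
φ = (6.626×10⁻³⁴ J·s)(3×10⁸ m/s) / (729.3×10⁻⁹ m)
φ = 1.70 eV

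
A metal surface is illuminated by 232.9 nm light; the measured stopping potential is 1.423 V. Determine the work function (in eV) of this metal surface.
3.90 eV

The stopping potential gives the maximum kinetic energy: KE_max = eV_s = 1.423 eV

From Einstein's photoelectric equation: KE_max = hc/λ - φ
Rearranging: φ = hc/λ - KE_max

Calculate photon energy:
E_photon = hc/λ = (6.626×10⁻³⁴ J·s)(3×10⁸ m/s) / (232.9×10⁻⁹ m) = 5.3235 eV

Therefore:
φ = 5.3235 - 1.423 = 3.90 eV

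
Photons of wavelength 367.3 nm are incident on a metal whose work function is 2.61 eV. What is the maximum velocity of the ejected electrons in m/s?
5.1894e+05 m/s

First, find the maximum kinetic energy:
E_photon = hc/λ = 3.3756 eV
KE_max = E_photon - φ = 3.3756 - 2.61 = 0.7656 eV

Convert to Joules: KE_max = 0.7656 × 1.602×10⁻¹⁹ J = 1.2266e-19 J

Then use KE = ½mv² to find velocity:
v = √(2·KE/m) = √(2 × 1.2266e-19 J / 9.109e-31 kg)
v = 5.1894e+05 m/s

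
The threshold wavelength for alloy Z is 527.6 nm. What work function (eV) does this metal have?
2.35 eV

At the threshold wavelength, photon energy equals work function:
φ = hc/λ₀

Calculating:
φ = (6.626×10⁻³⁴ J·s)(3×10⁸ m/s) / (527.6×10⁻⁹ m)
φ = 2.35 eV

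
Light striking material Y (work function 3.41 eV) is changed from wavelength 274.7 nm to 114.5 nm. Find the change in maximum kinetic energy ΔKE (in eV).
6.3149 eV

Using Einstein's equation: KE_max = hc/λ - φ

For λ₁ = 274.7 nm:
KE₁ = hc/λ₁ - φ = 4.5134 - 3.41 = 1.1034 eV

For λ₂ = 114.5 nm:
KE₂ = hc/λ₂ - φ = 10.8283 - 3.41 = 7.4183 eV

Change in KE:
ΔKE = KE₂ - KE₁ = 7.4183 - 1.1034 = 6.3149 eV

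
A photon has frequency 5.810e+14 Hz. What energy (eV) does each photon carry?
2.4028 eV

Using E = hf:

E = hf = (6.626×10⁻³⁴ J·s)(5.810e+14 Hz)
E = 2.4028 eV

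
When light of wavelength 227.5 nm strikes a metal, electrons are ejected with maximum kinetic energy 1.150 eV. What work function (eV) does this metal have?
4.30 eV

From Einstein's photoelectric equation: KE_max = hf - φ = hc/λ - φ

Rearranging for φ:
φ = hc/λ - KE_max

Calculate photon energy:
E_photon = hc/λ = 5.4499 eV

Therefore:
φ = 5.4499 - 1.150 = 4.30 eV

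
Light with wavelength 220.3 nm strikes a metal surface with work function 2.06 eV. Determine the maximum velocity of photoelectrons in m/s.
1.1203e+06 m/s

First, find the maximum kinetic energy:
E_photon = hc/λ = 5.6280 eV
KE_max = E_photon - φ = 5.6280 - 2.06 = 3.5680 eV

Convert to Joules: KE_max = 3.5680 × 1.602×10⁻¹⁹ J = 5.7165e-19 J

Then use KE = ½mv² to find velocity:
v = √(2·KE/m) = √(2 × 5.7165e-19 J / 9.109e-31 kg)
v = 1.1203e+06 m/s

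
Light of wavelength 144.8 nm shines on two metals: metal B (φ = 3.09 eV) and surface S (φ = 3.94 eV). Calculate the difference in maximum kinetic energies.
0.8500 eV

Using KE_max = hc/λ - φ for each metal:

Photon energy: E = hc/λ = 8.5624 eV

For metal B (φ₁ = 3.09 eV):
KE₁ = E - φ₁ = 8.5624 - 3.09 = 5.4724 eV

For surface S (φ₂ = 3.94 eV):
KE₂ = E - φ₂ = 8.5624 - 3.94 = 4.6224 eV

Difference:
ΔKE = KE₁ - KE₂ = 5.4724 - 4.6224 = 0.8500 eV

Note: The difference equals the difference in work functions: 3.94 - 3.09 = 0.85 eV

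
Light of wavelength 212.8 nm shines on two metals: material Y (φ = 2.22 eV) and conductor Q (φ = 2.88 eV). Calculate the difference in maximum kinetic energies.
0.6600 eV

Using KE_max = hc/λ - φ for each metal:

Photon energy: E = hc/λ = 5.8263 eV

For material Y (φ₁ = 2.22 eV):
KE₁ = E - φ₁ = 5.8263 - 2.22 = 3.6063 eV

For conductor Q (φ₂ = 2.88 eV):
KE₂ = E - φ₂ = 5.8263 - 2.88 = 2.9463 eV

Difference:
ΔKE = KE₁ - KE₂ = 3.6063 - 2.9463 = 0.6600 eV

Note: The difference equals the difference in work functions: 2.88 - 2.22 = 0.66 eV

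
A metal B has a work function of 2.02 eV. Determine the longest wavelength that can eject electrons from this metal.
613.78 nm

The threshold wavelength is when the photon energy equals the work function:
hc/λ₀ = φ

Solving for λ₀:
λ₀ = hc/φ = (6.626×10⁻³⁴ J·s)(3×10⁸ m/s) / (2.02 eV × 1.602×10⁻¹⁹ J/eV)
λ₀ = 613.78 nm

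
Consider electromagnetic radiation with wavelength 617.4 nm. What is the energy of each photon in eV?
2.0082 eV

Using E = hf = hc/λ:

E = hc/λ = (6.626×10⁻³⁴ J·s)(3×10⁸ m/s) / (617.4×10⁻⁹ m)
E = 2.0082 eV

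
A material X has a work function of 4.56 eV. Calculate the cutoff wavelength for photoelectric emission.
271.90 nm

The threshold wavelength is when the photon energy equals the work function:
hc/λ₀ = φ

Solving for λ₀:
λ₀ = hc/φ = (6.626×10⁻³⁴ J·s)(3×10⁸ m/s) / (4.56 eV × 1.602×10⁻¹⁹ J/eV)
λ₀ = 271.90 nm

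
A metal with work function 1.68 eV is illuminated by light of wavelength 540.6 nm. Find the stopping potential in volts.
0.6135 V

The stopping potential V_s satisfies: eV_s = KE_max

First, find KE_max using Einstein's equation:
E_photon = hc/λ = 2.2935 eV
KE_max = E_photon - φ = 2.2935 - 1.68 = 0.6135 eV

Since eV_s = KE_max:
V_s = KE_max/e = 0.6135 V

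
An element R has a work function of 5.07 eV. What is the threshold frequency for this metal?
1.2259e+15 Hz

The threshold frequency is when the photon energy equals the work function:
hf₀ = φ

Solving for f₀:
f₀ = φ/h = (5.07 eV × 1.602×10⁻¹⁹ J/eV) / (6.626×10⁻³⁴ J·s)
f₀ = 1.2259e+15 Hz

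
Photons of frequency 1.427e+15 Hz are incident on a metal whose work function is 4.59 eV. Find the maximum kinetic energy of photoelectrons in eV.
1.3116 eV

Using Einstein's photoelectric equation: KE_max = hf - φ

First, calculate the photon energy:
E_photon = hf = (6.626×10⁻³⁴ J·s)(1.427e+15 Hz)
E_photon = 5.9016 eV

Then, the maximum kinetic energy:
KE_max = E_photon - φ = 5.9016 eV - 4.59 eV = 1.3116 eV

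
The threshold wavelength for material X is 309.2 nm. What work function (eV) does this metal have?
4.01 eV

At the threshold wavelength, photon energy equals work function:
φ = hc/λ₀

Calculating:
φ = (6.626×10⁻³⁴ J·s)(3×10⁸ m/s) / (309.2×10⁻⁹ m)
φ = 4.01 eV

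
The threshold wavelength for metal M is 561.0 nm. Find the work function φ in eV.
2.21 eV

At the threshold wavelength, photon energy equals work function:
φ = hc/λ₀

Calculating:
φ = (6.626×10⁻³⁴ J·s)(3×10⁸ m/s) / (561.0×10⁻⁹ m)
φ = 2.21 eV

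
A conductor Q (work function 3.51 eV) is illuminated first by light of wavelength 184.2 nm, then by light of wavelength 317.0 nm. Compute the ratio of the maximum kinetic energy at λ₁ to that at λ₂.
8.0288

Using Einstein's equation: KE_max = hc/λ - φ

For λ₁ = 184.2 nm:
E₁ = hc/λ₁ = 6.7310 eV
KE₁ = E₁ - φ = 6.7310 - 3.51 = 3.2210 eV

For λ₂ = 317.0 nm:
E₂ = hc/λ₂ = 3.9112 eV
KE₂ = E₂ - φ = 3.9112 - 3.51 = 0.4012 eV

Ratio: KE₁/KE₂ = 3.2210/0.4012 = 8.0288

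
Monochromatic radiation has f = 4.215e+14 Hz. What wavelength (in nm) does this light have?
711.25 nm

Using the wave equation: c = fλ

Solving for wavelength:
λ = c/f = (3×10⁸ m/s) / (4.215e+14 Hz)
λ = 711.25 nm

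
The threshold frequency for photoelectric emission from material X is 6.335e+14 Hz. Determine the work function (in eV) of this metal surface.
2.62 eV

At the threshold frequency, photon energy equals work function:
φ = hf₀

Calculating:
φ = (6.626×10⁻³⁴ J·s)(6.335e+14 Hz)
φ = 2.62 eV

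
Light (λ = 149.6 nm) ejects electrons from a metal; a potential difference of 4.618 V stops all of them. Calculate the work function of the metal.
3.67 eV

The stopping potential gives the maximum kinetic energy: KE_max = eV_s = 4.618 eV

From Einstein's photoelectric equation: KE_max = hc/λ - φ
Rearranging: φ = hc/λ - KE_max

Calculate photon energy:
E_photon = hc/λ = (6.626×10⁻³⁴ J·s)(3×10⁸ m/s) / (149.6×10⁻⁹ m) = 8.2877 eV

Therefore:
φ = 8.2877 - 4.618 = 3.67 eV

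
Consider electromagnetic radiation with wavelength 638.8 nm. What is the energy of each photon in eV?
1.9409 eV

Using E = hf = hc/λ:

E = hc/λ = (6.626×10⁻³⁴ J·s)(3×10⁸ m/s) / (638.8×10⁻⁹ m)
E = 1.9409 eV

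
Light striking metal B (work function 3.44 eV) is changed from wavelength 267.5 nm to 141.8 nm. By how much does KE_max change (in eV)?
4.1087 eV

Using Einstein's equation: KE_max = hc/λ - φ

For λ₁ = 267.5 nm:
KE₁ = hc/λ₁ - φ = 4.6349 - 3.44 = 1.1949 eV

For λ₂ = 141.8 nm:
KE₂ = hc/λ₂ - φ = 8.7436 - 3.44 = 5.3036 eV

Change in KE:
ΔKE = KE₂ - KE₁ = 5.3036 - 1.1949 = 4.1087 eV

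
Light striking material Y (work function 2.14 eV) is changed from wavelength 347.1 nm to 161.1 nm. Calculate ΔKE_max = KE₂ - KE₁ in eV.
4.1241 eV

Using Einstein's equation: KE_max = hc/λ - φ

For λ₁ = 347.1 nm:
KE₁ = hc/λ₁ - φ = 3.5720 - 2.14 = 1.4320 eV

For λ₂ = 161.1 nm:
KE₂ = hc/λ₂ - φ = 7.6961 - 2.14 = 5.5561 eV

Change in KE:
ΔKE = KE₂ - KE₁ = 5.5561 - 1.4320 = 4.1241 eV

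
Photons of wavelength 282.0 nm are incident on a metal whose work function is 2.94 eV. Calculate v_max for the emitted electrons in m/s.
7.1581e+05 m/s

First, find the maximum kinetic energy:
E_photon = hc/λ = 4.3966 eV
KE_max = E_photon - φ = 4.3966 - 2.94 = 1.4566 eV

Convert to Joules: KE_max = 1.4566 × 1.602×10⁻¹⁹ J = 2.3337e-19 J

Then use KE = ½mv² to find velocity:
v = √(2·KE/m) = √(2 × 2.3337e-19 J / 9.109e-31 kg)
v = 7.1581e+05 m/s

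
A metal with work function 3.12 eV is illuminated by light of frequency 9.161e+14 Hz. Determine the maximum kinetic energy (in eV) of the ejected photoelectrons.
0.6687 eV

Using Einstein's photoelectric equation: KE_max = hf - φ

First, calculate the photon energy:
E_photon = hf = (6.626×10⁻³⁴ J·s)(9.161e+14 Hz)
E_photon = 3.7887 eV

Then, the maximum kinetic energy:
KE_max = E_photon - φ = 3.7887 eV - 3.12 eV = 0.6687 eV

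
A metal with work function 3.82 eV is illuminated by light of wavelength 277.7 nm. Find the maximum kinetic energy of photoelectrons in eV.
0.6447 eV

Using Einstein's photoelectric equation: KE_max = hf - φ = hc/λ - φ

First, calculate the photon energy:
E_photon = hc/λ = (6.626×10⁻³⁴ J·s)(3×10⁸ m/s) / (277.7×10⁻⁹ m)
E_photon = 4.4647 eV

Then, the maximum kinetic energy:
KE_max = E_photon - φ = 4.4647 eV - 3.82 eV = 0.6447 eV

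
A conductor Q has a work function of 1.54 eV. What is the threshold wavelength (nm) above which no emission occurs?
805.09 nm

The threshold wavelength is when the photon energy equals the work function:
hc/λ₀ = φ

Solving for λ₀:
λ₀ = hc/φ = (6.626×10⁻³⁴ J·s)(3×10⁸ m/s) / (1.54 eV × 1.602×10⁻¹⁹ J/eV)
λ₀ = 805.09 nm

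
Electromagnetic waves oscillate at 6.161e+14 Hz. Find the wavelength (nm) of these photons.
486.60 nm

Using the wave equation: c = fλ

Solving for wavelength:
λ = c/f = (3×10⁸ m/s) / (6.161e+14 Hz)
λ = 486.60 nm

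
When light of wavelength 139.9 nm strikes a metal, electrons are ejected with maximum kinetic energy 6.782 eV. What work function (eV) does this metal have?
2.08 eV

From Einstein's photoelectric equation: KE_max = hf - φ = hc/λ - φ

Rearranging for φ:
φ = hc/λ - KE_max

Calculate photon energy:
E_photon = hc/λ = 8.8623 eV

Therefore:
φ = 8.8623 - 6.782 = 2.08 eV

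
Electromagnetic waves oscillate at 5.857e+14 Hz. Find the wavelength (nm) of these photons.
511.85 nm

Using the wave equation: c = fλ

Solving for wavelength:
λ = c/f = (3×10⁸ m/s) / (5.857e+14 Hz)
λ = 511.85 nm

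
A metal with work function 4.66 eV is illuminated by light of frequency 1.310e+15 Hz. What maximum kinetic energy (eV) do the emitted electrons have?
0.7577 eV

Using Einstein's photoelectric equation: KE_max = hf - φ

First, calculate the photon energy:
E_photon = hf = (6.626×10⁻³⁴ J·s)(1.310e+15 Hz)
E_photon = 5.4177 eV

Then, the maximum kinetic energy:
KE_max = E_photon - φ = 5.4177 eV - 4.66 eV = 0.7577 eV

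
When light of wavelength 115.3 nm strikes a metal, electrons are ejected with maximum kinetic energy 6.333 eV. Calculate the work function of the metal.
4.42 eV

From Einstein's photoelectric equation: KE_max = hf - φ = hc/λ - φ

Rearranging for φ:
φ = hc/λ - KE_max

Calculate photon energy:
E_photon = hc/λ = 10.7532 eV

Therefore:
φ = 10.7532 - 6.333 = 4.42 eV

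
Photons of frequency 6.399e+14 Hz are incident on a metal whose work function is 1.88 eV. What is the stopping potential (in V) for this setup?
0.7664 V

The stopping potential V_s satisfies: eV_s = KE_max

First, find KE_max using Einstein's equation:
E_photon = hf = (6.626×10⁻³⁴ J·s)(6.399e+14 Hz) = 2.6464 eV
KE_max = E_photon - φ = 2.6464 - 1.88 = 0.7664 eV

Since eV_s = KE_max:
V_s = KE_max/e = 0.7664 V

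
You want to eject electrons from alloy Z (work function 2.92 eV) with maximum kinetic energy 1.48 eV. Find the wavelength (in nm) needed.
281.78 nm

From Einstein's equation: KE_max = hc/λ - φ

Rearranging for λ:
hc/λ = KE_max + φ
λ = hc/(KE_max + φ)

Required photon energy:
E_photon = KE_max + φ = 1.48 + 2.92 = 4.40 eV

Required wavelength:
λ = hc/E_photon = (6.626×10⁻³⁴)(3×10⁸) / (4.40 × 1.602×10⁻¹⁹)
λ = 281.78 nm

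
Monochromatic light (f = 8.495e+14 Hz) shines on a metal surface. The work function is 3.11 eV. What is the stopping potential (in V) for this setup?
0.4032 V

The stopping potential V_s satisfies: eV_s = KE_max

First, find KE_max using Einstein's equation:
E_photon = hf = (6.626×10⁻³⁴ J·s)(8.495e+14 Hz) = 3.5132 eV
KE_max = E_photon - φ = 3.5132 - 3.11 = 0.4032 eV

Since eV_s = KE_max:
V_s = KE_max/e = 0.4032 V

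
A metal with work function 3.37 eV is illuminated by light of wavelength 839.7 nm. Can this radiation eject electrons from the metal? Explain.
No

For photoemission, the photon energy must exceed the work function.

Photon energy: E = hc/λ = 1.4765 eV
Work function: φ = 3.37 eV

Since E_photon (1.4765 eV) < φ (3.37 eV), photoemission will NOT occur.
The threshold wavelength is λ₀ = hc/φ = 367.9 nm.
Since 839.7 nm > 367.9 nm, the photons lack sufficient energy.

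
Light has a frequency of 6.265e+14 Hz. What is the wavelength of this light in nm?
478.52 nm

Using the wave equation: c = fλ

Solving for wavelength:
λ = c/f = (3×10⁸ m/s) / (6.265e+14 Hz)
λ = 478.52 nm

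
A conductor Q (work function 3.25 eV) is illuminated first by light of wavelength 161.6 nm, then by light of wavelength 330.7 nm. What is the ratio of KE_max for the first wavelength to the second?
8.8597

Using Einstein's equation: KE_max = hc/λ - φ

For λ₁ = 161.6 nm:
E₁ = hc/λ₁ = 7.6723 eV
KE₁ = E₁ - φ = 7.6723 - 3.25 = 4.4223 eV

For λ₂ = 330.7 nm:
E₂ = hc/λ₂ = 3.7491 eV
KE₂ = E₂ - φ = 3.7491 - 3.25 = 0.4991 eV

Ratio: KE₁/KE₂ = 4.4223/0.4991 = 8.8597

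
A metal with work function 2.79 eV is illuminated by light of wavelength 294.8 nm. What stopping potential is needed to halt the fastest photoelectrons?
1.4157 V

The stopping potential V_s satisfies: eV_s = KE_max

First, find KE_max using Einstein's equation:
E_photon = hc/λ = 4.2057 eV
KE_max = E_photon - φ = 4.2057 - 2.79 = 1.4157 eV

Since eV_s = KE_max:
V_s = KE_max/e = 1.4157 V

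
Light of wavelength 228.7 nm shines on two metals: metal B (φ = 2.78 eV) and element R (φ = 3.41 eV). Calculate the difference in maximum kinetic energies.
0.6300 eV

Using KE_max = hc/λ - φ for each metal:

Photon energy: E = hc/λ = 5.4213 eV

For metal B (φ₁ = 2.78 eV):
KE₁ = E - φ₁ = 5.4213 - 2.78 = 2.6413 eV

For element R (φ₂ = 3.41 eV):
KE₂ = E - φ₂ = 5.4213 - 3.41 = 2.0113 eV

Difference:
ΔKE = KE₁ - KE₂ = 2.6413 - 2.0113 = 0.6300 eV

Note: The difference equals the difference in work functions: 3.41 - 2.78 = 0.63 eV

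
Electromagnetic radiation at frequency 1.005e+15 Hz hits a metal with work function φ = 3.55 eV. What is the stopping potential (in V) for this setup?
0.6063 V

The stopping potential V_s satisfies: eV_s = KE_max

First, find KE_max using Einstein's equation:
E_photon = hf = (6.626×10⁻³⁴ J·s)(1.005e+15 Hz) = 4.1563 eV
KE_max = E_photon - φ = 4.1563 - 3.55 = 0.6063 eV

Since eV_s = KE_max:
V_s = KE_max/e = 0.6063 V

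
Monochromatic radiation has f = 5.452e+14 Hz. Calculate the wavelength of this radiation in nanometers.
549.88 nm

Using the wave equation: c = fλ

Solving for wavelength:
λ = c/f = (3×10⁸ m/s) / (5.452e+14 Hz)
λ = 549.88 nm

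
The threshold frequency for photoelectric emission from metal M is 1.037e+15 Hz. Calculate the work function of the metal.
4.29 eV

At the threshold frequency, photon energy equals work function:
φ = hf₀

Calculating:
φ = (6.626×10⁻³⁴ J·s)(1.037e+15 Hz)
φ = 4.29 eV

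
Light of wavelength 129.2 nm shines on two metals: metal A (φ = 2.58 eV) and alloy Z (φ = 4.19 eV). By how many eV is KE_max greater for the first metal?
1.6100 eV

Using KE_max = hc/λ - φ for each metal:

Photon energy: E = hc/λ = 9.5963 eV

For metal A (φ₁ = 2.58 eV):
KE₁ = E - φ₁ = 9.5963 - 2.58 = 7.0163 eV

For alloy Z (φ₂ = 4.19 eV):
KE₂ = E - φ₂ = 9.5963 - 4.19 = 5.4063 eV

Difference:
ΔKE = KE₁ - KE₂ = 7.0163 - 5.4063 = 1.6100 eV

Note: The difference equals the difference in work functions: 4.19 - 2.58 = 1.61 eV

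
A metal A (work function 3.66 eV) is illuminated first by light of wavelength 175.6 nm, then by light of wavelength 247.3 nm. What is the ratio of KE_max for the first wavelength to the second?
2.5124

Using Einstein's equation: KE_max = hc/λ - φ

For λ₁ = 175.6 nm:
E₁ = hc/λ₁ = 7.0606 eV
KE₁ = E₁ - φ = 7.0606 - 3.66 = 3.4006 eV

For λ₂ = 247.3 nm:
E₂ = hc/λ₂ = 5.0135 eV
KE₂ = E₂ - φ = 5.0135 - 3.66 = 1.3535 eV

Ratio: KE₁/KE₂ = 3.4006/1.3535 = 2.5124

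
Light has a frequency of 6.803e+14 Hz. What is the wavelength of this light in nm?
440.68 nm

Using the wave equation: c = fλ

Solving for wavelength:
λ = c/f = (3×10⁸ m/s) / (6.803e+14 Hz)
λ = 440.68 nm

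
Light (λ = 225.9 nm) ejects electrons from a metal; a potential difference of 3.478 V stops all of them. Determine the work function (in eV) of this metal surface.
2.01 eV

The stopping potential gives the maximum kinetic energy: KE_max = eV_s = 3.478 eV

From Einstein's photoelectric equation: KE_max = hc/λ - φ
Rearranging: φ = hc/λ - KE_max

Calculate photon energy:
E_photon = hc/λ = (6.626×10⁻³⁴ J·s)(3×10⁸ m/s) / (225.9×10⁻⁹ m) = 5.4885 eV

Therefore:
φ = 5.4885 - 3.478 = 2.01 eV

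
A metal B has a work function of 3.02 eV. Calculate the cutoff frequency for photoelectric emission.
7.3023e+14 Hz

The threshold frequency is when the photon energy equals the work function:
hf₀ = φ

Solving for f₀:
f₀ = φ/h = (3.02 eV × 1.602×10⁻¹⁹ J/eV) / (6.626×10⁻³⁴ J·s)
f₀ = 7.3023e+14 Hz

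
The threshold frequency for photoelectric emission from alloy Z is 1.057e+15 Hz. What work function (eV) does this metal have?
4.37 eV

At the threshold frequency, photon energy equals work function:
φ = hf₀

Calculating:
φ = (6.626×10⁻³⁴ J·s)(1.057e+15 Hz)
φ = 4.37 eV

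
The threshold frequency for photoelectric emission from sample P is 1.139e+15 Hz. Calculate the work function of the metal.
4.71 eV

At the threshold frequency, photon energy equals work function:
φ = hf₀

Calculating:
φ = (6.626×10⁻³⁴ J·s)(1.139e+15 Hz)
φ = 4.71 eV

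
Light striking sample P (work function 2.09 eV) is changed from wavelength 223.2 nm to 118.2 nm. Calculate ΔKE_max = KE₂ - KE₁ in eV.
4.9345 eV

Using Einstein's equation: KE_max = hc/λ - φ

For λ₁ = 223.2 nm:
KE₁ = hc/λ₁ - φ = 5.5548 - 2.09 = 3.4648 eV

For λ₂ = 118.2 nm:
KE₂ = hc/λ₂ - φ = 10.4894 - 2.09 = 8.3994 eV

Change in KE:
ΔKE = KE₂ - KE₁ = 8.3994 - 3.4648 = 4.9345 eV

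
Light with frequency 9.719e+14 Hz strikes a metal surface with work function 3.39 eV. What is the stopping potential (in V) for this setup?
0.6295 V

The stopping potential V_s satisfies: eV_s = KE_max

First, find KE_max using Einstein's equation:
E_photon = hf = (6.626×10⁻³⁴ J·s)(9.719e+14 Hz) = 4.0195 eV
KE_max = E_photon - φ = 4.0195 - 3.39 = 0.6295 eV

Since eV_s = KE_max:
V_s = KE_max/e = 0.6295 V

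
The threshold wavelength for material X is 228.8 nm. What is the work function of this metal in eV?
5.42 eV

At the threshold wavelength, photon energy equals work function:
φ = hc/λ₀

Calculating:
φ = (6.626×10⁻³⁴ J·s)(3×10⁸ m/s) / (228.8×10⁻⁹ m)
φ = 5.42 eV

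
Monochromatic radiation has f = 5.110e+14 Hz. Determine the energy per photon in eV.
2.1133 eV

Using E = hf:

E = hf = (6.626×10⁻³⁴ J·s)(5.110e+14 Hz)
E = 2.1133 eV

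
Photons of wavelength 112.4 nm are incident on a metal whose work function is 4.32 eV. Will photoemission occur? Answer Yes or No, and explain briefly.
Yes

For photoemission, the photon energy must exceed the work function.

Photon energy: E = hc/λ = 11.0306 eV
Work function: φ = 4.32 eV

Since E_photon (11.0306 eV) > φ (4.32 eV), photoemission WILL occur.
The threshold wavelength is λ₀ = hc/φ = 287.0 nm.
Since 112.4 nm < 287.0 nm, the light has sufficient energy.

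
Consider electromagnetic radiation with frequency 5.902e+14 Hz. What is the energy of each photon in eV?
2.4409 eV

Using E = hf:

E = hf = (6.626×10⁻³⁴ J·s)(5.902e+14 Hz)
E = 2.4409 eV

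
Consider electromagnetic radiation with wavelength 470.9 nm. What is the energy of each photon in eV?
2.6329 eV

Using E = hf = hc/λ:

E = hc/λ = (6.626×10⁻³⁴ J·s)(3×10⁸ m/s) / (470.9×10⁻⁹ m)
E = 2.6329 eV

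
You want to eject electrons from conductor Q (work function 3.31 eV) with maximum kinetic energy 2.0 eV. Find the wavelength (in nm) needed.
233.49 nm

From Einstein's equation: KE_max = hc/λ - φ

Rearranging for λ:
hc/λ = KE_max + φ
λ = hc/(KE_max + φ)

Required photon energy:
E_photon = KE_max + φ = 2.0 + 3.31 = 5.31 eV

Required wavelength:
λ = hc/E_photon = (6.626×10⁻³⁴)(3×10⁸) / (5.31 × 1.602×10⁻¹⁹)
λ = 233.49 nm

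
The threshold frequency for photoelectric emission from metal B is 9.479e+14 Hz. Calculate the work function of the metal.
3.92 eV

At the threshold frequency, photon energy equals work function:
φ = hf₀

Calculating:
φ = (6.626×10⁻³⁴ J·s)(9.479e+14 Hz)
φ = 3.92 eV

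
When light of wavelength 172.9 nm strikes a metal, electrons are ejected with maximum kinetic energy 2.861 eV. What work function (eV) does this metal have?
4.31 eV

From Einstein's photoelectric equation: KE_max = hf - φ = hc/λ - φ

Rearranging for φ:
φ = hc/λ - KE_max

Calculate photon energy:
E_photon = hc/λ = 7.1709 eV

Therefore:
φ = 7.1709 - 2.861 = 4.31 eV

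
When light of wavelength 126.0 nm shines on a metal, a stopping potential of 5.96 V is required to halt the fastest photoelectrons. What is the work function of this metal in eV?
3.88 eV

The stopping potential gives the maximum kinetic energy: KE_max = eV_s = 5.96 eV

From Einstein's photoelectric equation: KE_max = hc/λ - φ
Rearranging: φ = hc/λ - KE_max

Calculate photon energy:
E_photon = hc/λ = (6.626×10⁻³⁴ J·s)(3×10⁸ m/s) / (126.0×10⁻⁹ m) = 9.8400 eV

Therefore:
φ = 9.8400 - 5.96 = 3.88 eV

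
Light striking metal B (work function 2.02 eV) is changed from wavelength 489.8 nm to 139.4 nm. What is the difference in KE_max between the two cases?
6.3628 eV

Using Einstein's equation: KE_max = hc/λ - φ

For λ₁ = 489.8 nm:
KE₁ = hc/λ₁ - φ = 2.5313 - 2.02 = 0.5113 eV

For λ₂ = 139.4 nm:
KE₂ = hc/λ₂ - φ = 8.8941 - 2.02 = 6.8741 eV

Change in KE:
ΔKE = KE₂ - KE₁ = 6.8741 - 0.5113 = 6.3628 eV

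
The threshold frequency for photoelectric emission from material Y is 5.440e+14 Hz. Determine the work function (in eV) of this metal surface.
2.25 eV

At the threshold frequency, photon energy equals work function:
φ = hf₀

Calculating:
φ = (6.626×10⁻³⁴ J·s)(5.440e+14 Hz)
φ = 2.25 eV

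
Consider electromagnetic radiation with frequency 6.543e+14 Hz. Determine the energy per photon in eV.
2.7060 eV

Using E = hf:

E = hf = (6.626×10⁻³⁴ J·s)(6.543e+14 Hz)
E = 2.7060 eV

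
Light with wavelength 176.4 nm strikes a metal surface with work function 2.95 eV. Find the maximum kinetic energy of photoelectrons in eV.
4.0786 eV

Using Einstein's photoelectric equation: KE_max = hf - φ = hc/λ - φ

First, calculate the photon energy:
E_photon = hc/λ = (6.626×10⁻³⁴ J·s)(3×10⁸ m/s) / (176.4×10⁻⁹ m)
E_photon = 7.0286 eV

Then, the maximum kinetic energy:
KE_max = E_photon - φ = 7.0286 eV - 2.95 eV = 4.0786 eV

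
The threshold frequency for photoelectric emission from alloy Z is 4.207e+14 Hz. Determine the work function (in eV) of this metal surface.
1.74 eV

At the threshold frequency, photon energy equals work function:
φ = hf₀

Calculating:
φ = (6.626×10⁻³⁴ J·s)(4.207e+14 Hz)
φ = 1.74 eV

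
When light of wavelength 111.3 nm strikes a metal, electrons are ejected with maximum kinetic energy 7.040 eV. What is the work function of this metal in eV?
4.10 eV

From Einstein's photoelectric equation: KE_max = hf - φ = hc/λ - φ

Rearranging for φ:
φ = hc/λ - KE_max

Calculate photon energy:
E_photon = hc/λ = 11.1396 eV

Therefore:
φ = 11.1396 - 7.040 = 4.10 eV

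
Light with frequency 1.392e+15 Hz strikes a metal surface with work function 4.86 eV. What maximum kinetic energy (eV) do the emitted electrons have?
0.8968 eV

Using Einstein's photoelectric equation: KE_max = hf - φ

First, calculate the photon energy:
E_photon = hf = (6.626×10⁻³⁴ J·s)(1.392e+15 Hz)
E_photon = 5.7568 eV

Then, the maximum kinetic energy:
KE_max = E_photon - φ = 5.7568 eV - 4.86 eV = 0.8968 eV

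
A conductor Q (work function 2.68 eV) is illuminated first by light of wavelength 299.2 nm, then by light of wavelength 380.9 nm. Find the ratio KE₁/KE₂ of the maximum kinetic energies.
2.5457

Using Einstein's equation: KE_max = hc/λ - φ

For λ₁ = 299.2 nm:
E₁ = hc/λ₁ = 4.1439 eV
KE₁ = E₁ - φ = 4.1439 - 2.68 = 1.4639 eV

For λ₂ = 380.9 nm:
E₂ = hc/λ₂ = 3.2550 eV
KE₂ = E₂ - φ = 3.2550 - 2.68 = 0.5750 eV

Ratio: KE₁/KE₂ = 1.4639/0.5750 = 2.5457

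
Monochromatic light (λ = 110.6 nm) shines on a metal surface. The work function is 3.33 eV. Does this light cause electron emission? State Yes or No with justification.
Yes

For photoemission, the photon energy must exceed the work function.

Photon energy: E = hc/λ = 11.2101 eV
Work function: φ = 3.33 eV

Since E_photon (11.2101 eV) > φ (3.33 eV), photoemission WILL occur.
The threshold wavelength is λ₀ = hc/φ = 372.3 nm.
Since 110.6 nm < 372.3 nm, the light has sufficient energy.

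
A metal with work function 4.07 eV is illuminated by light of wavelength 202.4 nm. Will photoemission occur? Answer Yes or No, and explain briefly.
Yes

For photoemission, the photon energy must exceed the work function.

Photon energy: E = hc/λ = 6.1257 eV
Work function: φ = 4.07 eV

Since E_photon (6.1257 eV) > φ (4.07 eV), photoemission WILL occur.
The threshold wavelength is λ₀ = hc/φ = 304.6 nm.
Since 202.4 nm < 304.6 nm, the light has sufficient energy.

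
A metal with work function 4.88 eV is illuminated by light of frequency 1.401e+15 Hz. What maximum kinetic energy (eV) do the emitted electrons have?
0.9141 eV

Using Einstein's photoelectric equation: KE_max = hf - φ

First, calculate the photon energy:
E_photon = hf = (6.626×10⁻³⁴ J·s)(1.401e+15 Hz)
E_photon = 5.7941 eV

Then, the maximum kinetic energy:
KE_max = E_photon - φ = 5.7941 eV - 4.88 eV = 0.9141 eV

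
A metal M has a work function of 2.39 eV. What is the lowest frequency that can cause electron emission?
5.7790e+14 Hz

The threshold frequency is when the photon energy equals the work function:
hf₀ = φ

Solving for f₀:
f₀ = φ/h = (2.39 eV × 1.602×10⁻¹⁹ J/eV) / (6.626×10⁻³⁴ J·s)
f₀ = 5.7790e+14 Hz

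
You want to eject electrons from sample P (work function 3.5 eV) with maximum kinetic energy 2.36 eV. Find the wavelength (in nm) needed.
211.58 nm

From Einstein's equation: KE_max = hc/λ - φ

Rearranging for λ:
hc/λ = KE_max + φ
λ = hc/(KE_max + φ)

Required photon energy:
E_photon = KE_max + φ = 2.36 + 3.5 = 5.86 eV

Required wavelength:
λ = hc/E_photon = (6.626×10⁻³⁴)(3×10⁸) / (5.86 × 1.602×10⁻¹⁹)
λ = 211.58 nm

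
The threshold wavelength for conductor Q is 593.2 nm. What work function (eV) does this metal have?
2.09 eV

At the threshold wavelength, photon energy equals work function:
φ = hc/λ₀

Calculating:
φ = (6.626×10⁻³⁴ J·s)(3×10⁸ m/s) / (593.2×10⁻⁹ m)
φ = 2.09 eV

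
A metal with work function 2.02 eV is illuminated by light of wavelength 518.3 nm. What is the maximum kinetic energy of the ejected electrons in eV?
0.3721 eV

Using Einstein's photoelectric equation: KE_max = hf - φ = hc/λ - φ

First, calculate the photon energy:
E_photon = hc/λ = (6.626×10⁻³⁴ J·s)(3×10⁸ m/s) / (518.3×10⁻⁹ m)
E_photon = 2.3921 eV

Then, the maximum kinetic energy:
KE_max = E_photon - φ = 2.3921 eV - 2.02 eV = 0.3721 eV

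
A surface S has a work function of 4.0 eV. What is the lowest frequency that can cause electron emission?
9.6720e+14 Hz

The threshold frequency is when the photon energy equals the work function:
hf₀ = φ

Solving for f₀:
f₀ = φ/h = (4.0 eV × 1.602×10⁻¹⁹ J/eV) / (6.626×10⁻³⁴ J·s)
f₀ = 9.6720e+14 Hz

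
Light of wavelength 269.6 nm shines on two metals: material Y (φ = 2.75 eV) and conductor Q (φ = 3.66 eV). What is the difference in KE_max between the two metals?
0.9100 eV

Using KE_max = hc/λ - φ for each metal:

Photon energy: E = hc/λ = 4.5988 eV

For material Y (φ₁ = 2.75 eV):
KE₁ = E - φ₁ = 4.5988 - 2.75 = 1.8488 eV

For conductor Q (φ₂ = 3.66 eV):
KE₂ = E - φ₂ = 4.5988 - 3.66 = 0.9388 eV

Difference:
ΔKE = KE₁ - KE₂ = 1.8488 - 0.9388 = 0.9100 eV

Note: The difference equals the difference in work functions: 3.66 - 2.75 = 0.91 eV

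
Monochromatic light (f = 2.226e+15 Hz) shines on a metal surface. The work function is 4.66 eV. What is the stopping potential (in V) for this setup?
4.5460 V

The stopping potential V_s satisfies: eV_s = KE_max

First, find KE_max using Einstein's equation:
E_photon = hf = (6.626×10⁻³⁴ J·s)(2.226e+15 Hz) = 9.2060 eV
KE_max = E_photon - φ = 9.2060 - 4.66 = 4.5460 eV

Since eV_s = KE_max:
V_s = KE_max/e = 4.5460 V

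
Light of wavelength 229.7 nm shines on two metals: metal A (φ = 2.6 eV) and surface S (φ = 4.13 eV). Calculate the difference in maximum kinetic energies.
1.5300 eV

Using KE_max = hc/λ - φ for each metal:

Photon energy: E = hc/λ = 5.3977 eV

For metal A (φ₁ = 2.6 eV):
KE₁ = E - φ₁ = 5.3977 - 2.6 = 2.7977 eV

For surface S (φ₂ = 4.13 eV):
KE₂ = E - φ₂ = 5.3977 - 4.13 = 1.2677 eV

Difference:
ΔKE = KE₁ - KE₂ = 2.7977 - 1.2677 = 1.5300 eV

Note: The difference equals the difference in work functions: 4.13 - 2.6 = 1.53 eV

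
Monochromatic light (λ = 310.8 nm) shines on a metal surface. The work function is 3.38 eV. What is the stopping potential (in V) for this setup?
0.6092 V

The stopping potential V_s satisfies: eV_s = KE_max

First, find KE_max using Einstein's equation:
E_photon = hc/λ = 3.9892 eV
KE_max = E_photon - φ = 3.9892 - 3.38 = 0.6092 eV

Since eV_s = KE_max:
V_s = KE_max/e = 0.6092 V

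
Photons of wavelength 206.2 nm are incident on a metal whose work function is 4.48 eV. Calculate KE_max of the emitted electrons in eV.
1.5328 eV

Using Einstein's photoelectric equation: KE_max = hf - φ = hc/λ - φ

First, calculate the photon energy:
E_photon = hc/λ = (6.626×10⁻³⁴ J·s)(3×10⁸ m/s) / (206.2×10⁻⁹ m)
E_photon = 6.0128 eV

Then, the maximum kinetic energy:
KE_max = E_photon - φ = 6.0128 eV - 4.48 eV = 1.5328 eV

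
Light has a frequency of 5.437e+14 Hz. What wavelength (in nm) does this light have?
551.39 nm

Using the wave equation: c = fλ

Solving for wavelength:
λ = c/f = (3×10⁸ m/s) / (5.437e+14 Hz)
λ = 551.39 nm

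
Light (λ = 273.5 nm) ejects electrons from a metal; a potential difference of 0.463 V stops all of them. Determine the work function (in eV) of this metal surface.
4.07 eV

The stopping potential gives the maximum kinetic energy: KE_max = eV_s = 0.463 eV

From Einstein's photoelectric equation: KE_max = hc/λ - φ
Rearranging: φ = hc/λ - KE_max

Calculate photon energy:
E_photon = hc/λ = (6.626×10⁻³⁴ J·s)(3×10⁸ m/s) / (273.5×10⁻⁹ m) = 4.5332 eV

Therefore:
φ = 4.5332 - 0.463 = 4.07 eV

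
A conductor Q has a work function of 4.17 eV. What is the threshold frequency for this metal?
1.0083e+15 Hz

The threshold frequency is when the photon energy equals the work function:
hf₀ = φ

Solving for f₀:
f₀ = φ/h = (4.17 eV × 1.602×10⁻¹⁹ J/eV) / (6.626×10⁻³⁴ J·s)
f₀ = 1.0083e+15 Hz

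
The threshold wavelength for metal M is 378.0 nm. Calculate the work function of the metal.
3.28 eV

At the threshold wavelength, photon energy equals work function:
φ = hc/λ₀

Calculating:
φ = (6.626×10⁻³⁴ J·s)(3×10⁸ m/s) / (378.0×10⁻⁹ m)
φ = 3.28 eV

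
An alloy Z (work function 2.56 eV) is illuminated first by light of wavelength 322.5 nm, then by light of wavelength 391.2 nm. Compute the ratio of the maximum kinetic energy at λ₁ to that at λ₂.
2.1080

Using Einstein's equation: KE_max = hc/λ - φ

For λ₁ = 322.5 nm:
E₁ = hc/λ₁ = 3.8445 eV
KE₁ = E₁ - φ = 3.8445 - 2.56 = 1.2845 eV

For λ₂ = 391.2 nm:
E₂ = hc/λ₂ = 3.1693 eV
KE₂ = E₂ - φ = 3.1693 - 2.56 = 0.6093 eV

Ratio: KE₁/KE₂ = 1.2845/0.6093 = 2.1080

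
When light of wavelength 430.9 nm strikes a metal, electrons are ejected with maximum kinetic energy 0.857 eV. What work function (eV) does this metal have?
2.02 eV

From Einstein's photoelectric equation: KE_max = hf - φ = hc/λ - φ

Rearranging for φ:
φ = hc/λ - KE_max

Calculate photon energy:
E_photon = hc/λ = 2.8773 eV

Therefore:
φ = 2.8773 - 0.857 = 2.02 eV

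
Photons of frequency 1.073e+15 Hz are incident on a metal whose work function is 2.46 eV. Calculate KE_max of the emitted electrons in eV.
1.9776 eV

Using Einstein's photoelectric equation: KE_max = hf - φ

First, calculate the photon energy:
E_photon = hf = (6.626×10⁻³⁴ J·s)(1.073e+15 Hz)
E_photon = 4.4376 eV

Then, the maximum kinetic energy:
KE_max = E_photon - φ = 4.4376 eV - 2.46 eV = 1.9776 eV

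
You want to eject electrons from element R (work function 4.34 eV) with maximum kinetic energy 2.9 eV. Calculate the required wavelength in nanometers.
171.25 nm

From Einstein's equation: KE_max = hc/λ - φ

Rearranging for λ:
hc/λ = KE_max + φ
λ = hc/(KE_max + φ)

Required photon energy:
E_photon = KE_max + φ = 2.9 + 4.34 = 7.24 eV

Required wavelength:
λ = hc/E_photon = (6.626×10⁻³⁴)(3×10⁸) / (7.24 × 1.602×10⁻¹⁹)
λ = 171.25 nm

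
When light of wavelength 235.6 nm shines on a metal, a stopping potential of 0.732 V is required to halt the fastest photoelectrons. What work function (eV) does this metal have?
4.53 eV

The stopping potential gives the maximum kinetic energy: KE_max = eV_s = 0.732 eV

From Einstein's photoelectric equation: KE_max = hc/λ - φ
Rearranging: φ = hc/λ - KE_max

Calculate photon energy:
E_photon = hc/λ = (6.626×10⁻³⁴ J·s)(3×10⁸ m/s) / (235.6×10⁻⁹ m) = 5.2625 eV

Therefore:
φ = 5.2625 - 0.732 = 4.53 eV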